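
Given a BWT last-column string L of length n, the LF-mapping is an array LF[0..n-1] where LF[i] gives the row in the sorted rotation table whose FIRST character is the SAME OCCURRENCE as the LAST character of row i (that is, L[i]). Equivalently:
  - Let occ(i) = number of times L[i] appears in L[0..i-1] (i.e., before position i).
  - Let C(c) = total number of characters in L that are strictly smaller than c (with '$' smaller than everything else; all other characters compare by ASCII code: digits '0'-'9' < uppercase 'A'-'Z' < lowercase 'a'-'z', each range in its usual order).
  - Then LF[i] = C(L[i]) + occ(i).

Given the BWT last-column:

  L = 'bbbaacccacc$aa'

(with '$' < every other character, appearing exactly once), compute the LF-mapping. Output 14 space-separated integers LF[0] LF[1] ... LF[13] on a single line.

Char counts: '$':1, 'a':5, 'b':3, 'c':5
C (first-col start): C('$')=0, C('a')=1, C('b')=6, C('c')=9
L[0]='b': occ=0, LF[0]=C('b')+0=6+0=6
L[1]='b': occ=1, LF[1]=C('b')+1=6+1=7
L[2]='b': occ=2, LF[2]=C('b')+2=6+2=8
L[3]='a': occ=0, LF[3]=C('a')+0=1+0=1
L[4]='a': occ=1, LF[4]=C('a')+1=1+1=2
L[5]='c': occ=0, LF[5]=C('c')+0=9+0=9
L[6]='c': occ=1, LF[6]=C('c')+1=9+1=10
L[7]='c': occ=2, LF[7]=C('c')+2=9+2=11
L[8]='a': occ=2, LF[8]=C('a')+2=1+2=3
L[9]='c': occ=3, LF[9]=C('c')+3=9+3=12
L[10]='c': occ=4, LF[10]=C('c')+4=9+4=13
L[11]='$': occ=0, LF[11]=C('$')+0=0+0=0
L[12]='a': occ=3, LF[12]=C('a')+3=1+3=4
L[13]='a': occ=4, LF[13]=C('a')+4=1+4=5

Answer: 6 7 8 1 2 9 10 11 3 12 13 0 4 5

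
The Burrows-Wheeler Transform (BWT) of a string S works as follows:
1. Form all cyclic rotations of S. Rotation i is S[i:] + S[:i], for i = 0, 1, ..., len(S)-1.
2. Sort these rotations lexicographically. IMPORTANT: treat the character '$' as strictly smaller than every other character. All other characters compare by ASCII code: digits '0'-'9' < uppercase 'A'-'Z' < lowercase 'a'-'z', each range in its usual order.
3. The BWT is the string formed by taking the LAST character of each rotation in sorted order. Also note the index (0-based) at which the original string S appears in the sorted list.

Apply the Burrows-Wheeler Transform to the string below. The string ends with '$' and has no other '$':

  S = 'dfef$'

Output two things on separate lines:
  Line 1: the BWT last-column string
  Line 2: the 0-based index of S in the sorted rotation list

All 5 rotations (rotation i = S[i:]+S[:i]):
  rot[0] = dfef$
  rot[1] = fef$d
  rot[2] = ef$df
  rot[3] = f$dfe
  rot[4] = $dfef
Sorted (with $ < everything):
  sorted[0] = $dfef  (last char: 'f')
  sorted[1] = dfef$  (last char: '$')
  sorted[2] = ef$df  (last char: 'f')
  sorted[3] = f$dfe  (last char: 'e')
  sorted[4] = fef$d  (last char: 'd')
Last column: f$fed
Original string S is at sorted index 1

Answer: f$fed
1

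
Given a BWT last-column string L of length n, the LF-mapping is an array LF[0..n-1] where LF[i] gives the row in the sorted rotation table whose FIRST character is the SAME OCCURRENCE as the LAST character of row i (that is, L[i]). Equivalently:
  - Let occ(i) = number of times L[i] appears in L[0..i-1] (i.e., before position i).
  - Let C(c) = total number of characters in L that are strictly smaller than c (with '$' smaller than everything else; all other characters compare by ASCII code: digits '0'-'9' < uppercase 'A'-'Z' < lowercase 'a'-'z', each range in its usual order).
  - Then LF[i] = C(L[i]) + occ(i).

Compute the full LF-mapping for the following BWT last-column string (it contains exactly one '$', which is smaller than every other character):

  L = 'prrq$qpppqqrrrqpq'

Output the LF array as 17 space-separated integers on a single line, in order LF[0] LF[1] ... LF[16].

Char counts: '$':1, 'p':5, 'q':6, 'r':5
C (first-col start): C('$')=0, C('p')=1, C('q')=6, C('r')=12
L[0]='p': occ=0, LF[0]=C('p')+0=1+0=1
L[1]='r': occ=0, LF[1]=C('r')+0=12+0=12
L[2]='r': occ=1, LF[2]=C('r')+1=12+1=13
L[3]='q': occ=0, LF[3]=C('q')+0=6+0=6
L[4]='$': occ=0, LF[4]=C('$')+0=0+0=0
L[5]='q': occ=1, LF[5]=C('q')+1=6+1=7
L[6]='p': occ=1, LF[6]=C('p')+1=1+1=2
L[7]='p': occ=2, LF[7]=C('p')+2=1+2=3
L[8]='p': occ=3, LF[8]=C('p')+3=1+3=4
L[9]='q': occ=2, LF[9]=C('q')+2=6+2=8
L[10]='q': occ=3, LF[10]=C('q')+3=6+3=9
L[11]='r': occ=2, LF[11]=C('r')+2=12+2=14
L[12]='r': occ=3, LF[12]=C('r')+3=12+3=15
L[13]='r': occ=4, LF[13]=C('r')+4=12+4=16
L[14]='q': occ=4, LF[14]=C('q')+4=6+4=10
L[15]='p': occ=4, LF[15]=C('p')+4=1+4=5
L[16]='q': occ=5, LF[16]=C('q')+5=6+5=11

Answer: 1 12 13 6 0 7 2 3 4 8 9 14 15 16 10 5 11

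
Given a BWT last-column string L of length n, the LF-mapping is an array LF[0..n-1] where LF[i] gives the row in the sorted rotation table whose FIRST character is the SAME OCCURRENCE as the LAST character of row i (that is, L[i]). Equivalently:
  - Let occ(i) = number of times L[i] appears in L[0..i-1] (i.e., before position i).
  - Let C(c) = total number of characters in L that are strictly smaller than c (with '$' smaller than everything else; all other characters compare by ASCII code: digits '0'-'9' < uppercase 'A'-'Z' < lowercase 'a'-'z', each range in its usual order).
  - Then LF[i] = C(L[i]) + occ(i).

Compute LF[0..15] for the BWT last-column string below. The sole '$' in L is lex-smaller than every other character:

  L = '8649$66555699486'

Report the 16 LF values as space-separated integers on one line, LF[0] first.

Answer: 11 6 1 13 0 7 8 3 4 5 9 14 15 2 12 10

Derivation:
Char counts: '$':1, '4':2, '5':3, '6':5, '8':2, '9':3
C (first-col start): C('$')=0, C('4')=1, C('5')=3, C('6')=6, C('8')=11, C('9')=13
L[0]='8': occ=0, LF[0]=C('8')+0=11+0=11
L[1]='6': occ=0, LF[1]=C('6')+0=6+0=6
L[2]='4': occ=0, LF[2]=C('4')+0=1+0=1
L[3]='9': occ=0, LF[3]=C('9')+0=13+0=13
L[4]='$': occ=0, LF[4]=C('$')+0=0+0=0
L[5]='6': occ=1, LF[5]=C('6')+1=6+1=7
L[6]='6': occ=2, LF[6]=C('6')+2=6+2=8
L[7]='5': occ=0, LF[7]=C('5')+0=3+0=3
L[8]='5': occ=1, LF[8]=C('5')+1=3+1=4
L[9]='5': occ=2, LF[9]=C('5')+2=3+2=5
L[10]='6': occ=3, LF[10]=C('6')+3=6+3=9
L[11]='9': occ=1, LF[11]=C('9')+1=13+1=14
L[12]='9': occ=2, LF[12]=C('9')+2=13+2=15
L[13]='4': occ=1, LF[13]=C('4')+1=1+1=2
L[14]='8': occ=1, LF[14]=C('8')+1=11+1=12
L[15]='6': occ=4, LF[15]=C('6')+4=6+4=10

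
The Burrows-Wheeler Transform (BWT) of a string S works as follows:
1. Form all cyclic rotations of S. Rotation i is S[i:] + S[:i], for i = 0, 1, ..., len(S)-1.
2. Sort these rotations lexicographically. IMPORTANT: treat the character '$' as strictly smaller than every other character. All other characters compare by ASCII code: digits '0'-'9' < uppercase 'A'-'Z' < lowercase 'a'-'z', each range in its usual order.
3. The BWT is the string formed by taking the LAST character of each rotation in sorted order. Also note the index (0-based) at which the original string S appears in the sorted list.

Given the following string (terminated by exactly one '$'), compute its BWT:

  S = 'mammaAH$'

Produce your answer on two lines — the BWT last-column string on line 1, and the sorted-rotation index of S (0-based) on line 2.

All 8 rotations (rotation i = S[i:]+S[:i]):
  rot[0] = mammaAH$
  rot[1] = ammaAH$m
  rot[2] = mmaAH$ma
  rot[3] = maAH$mam
  rot[4] = aAH$mamm
  rot[5] = AH$mamma
  rot[6] = H$mammaA
  rot[7] = $mammaAH
Sorted (with $ < everything):
  sorted[0] = $mammaAH  (last char: 'H')
  sorted[1] = AH$mamma  (last char: 'a')
  sorted[2] = H$mammaA  (last char: 'A')
  sorted[3] = aAH$mamm  (last char: 'm')
  sorted[4] = ammaAH$m  (last char: 'm')
  sorted[5] = maAH$mam  (last char: 'm')
  sorted[6] = mammaAH$  (last char: '$')
  sorted[7] = mmaAH$ma  (last char: 'a')
Last column: HaAmmm$a
Original string S is at sorted index 6

Answer: HaAmmm$a
6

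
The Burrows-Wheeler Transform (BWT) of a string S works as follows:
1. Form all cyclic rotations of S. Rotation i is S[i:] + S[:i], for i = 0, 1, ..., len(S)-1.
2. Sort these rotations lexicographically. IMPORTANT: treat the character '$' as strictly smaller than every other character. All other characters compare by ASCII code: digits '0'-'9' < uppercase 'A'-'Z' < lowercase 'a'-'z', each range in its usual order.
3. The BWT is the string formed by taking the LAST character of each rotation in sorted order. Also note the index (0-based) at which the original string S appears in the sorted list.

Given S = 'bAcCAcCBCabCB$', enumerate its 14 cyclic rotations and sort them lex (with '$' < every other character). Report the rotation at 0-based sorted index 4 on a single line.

All 14 rotations (rotation i = S[i:]+S[:i]):
  rot[0] = bAcCAcCBCabCB$
  rot[1] = AcCAcCBCabCB$b
  rot[2] = cCAcCBCabCB$bA
  rot[3] = CAcCBCabCB$bAc
  rot[4] = AcCBCabCB$bAcC
  rot[5] = cCBCabCB$bAcCA
  rot[6] = CBCabCB$bAcCAc
  rot[7] = BCabCB$bAcCAcC
  rot[8] = CabCB$bAcCAcCB
  rot[9] = abCB$bAcCAcCBC
  rot[10] = bCB$bAcCAcCBCa
  rot[11] = CB$bAcCAcCBCab
  rot[12] = B$bAcCAcCBCabC
  rot[13] = $bAcCAcCBCabCB
Sorted (with $ < everything):
  sorted[0] = $bAcCAcCBCabCB
  sorted[1] = AcCAcCBCabCB$b
  sorted[2] = AcCBCabCB$bAcC
  sorted[3] = B$bAcCAcCBCabC
  sorted[4] = BCabCB$bAcCAcC
  sorted[5] = CAcCBCabCB$bAc
  sorted[6] = CB$bAcCAcCBCab
  sorted[7] = CBCabCB$bAcCAc
  sorted[8] = CabCB$bAcCAcCB
  sorted[9] = abCB$bAcCAcCBC
  sorted[10] = bAcCAcCBCabCB$
  sorted[11] = bCB$bAcCAcCBCa
  sorted[12] = cCAcCBCabCB$bA
  sorted[13] = cCBCabCB$bAcCA
sorted[4] = BCabCB$bAcCAcC

Answer: BCabCB$bAcCAcC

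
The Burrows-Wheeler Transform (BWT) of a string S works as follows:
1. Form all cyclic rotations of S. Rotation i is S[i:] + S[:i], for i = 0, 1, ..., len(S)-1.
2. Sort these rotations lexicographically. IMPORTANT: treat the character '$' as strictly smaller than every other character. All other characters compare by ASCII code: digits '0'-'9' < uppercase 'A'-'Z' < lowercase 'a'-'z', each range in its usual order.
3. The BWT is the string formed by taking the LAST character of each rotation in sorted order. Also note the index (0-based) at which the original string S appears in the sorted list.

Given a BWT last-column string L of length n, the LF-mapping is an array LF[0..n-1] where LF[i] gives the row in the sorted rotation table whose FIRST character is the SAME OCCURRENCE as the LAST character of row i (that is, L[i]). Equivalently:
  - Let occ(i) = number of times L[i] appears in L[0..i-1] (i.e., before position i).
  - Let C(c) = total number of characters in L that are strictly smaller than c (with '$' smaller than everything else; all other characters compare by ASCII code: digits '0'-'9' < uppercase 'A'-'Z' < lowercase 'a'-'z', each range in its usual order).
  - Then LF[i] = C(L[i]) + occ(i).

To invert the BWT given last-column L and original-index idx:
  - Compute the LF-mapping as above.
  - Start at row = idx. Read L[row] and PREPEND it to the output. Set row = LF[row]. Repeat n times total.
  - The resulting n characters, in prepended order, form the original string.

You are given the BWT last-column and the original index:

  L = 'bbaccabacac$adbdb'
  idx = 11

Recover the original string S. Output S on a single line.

Answer: cabaaacabcbddcbb$

Derivation:
LF mapping: 6 7 1 11 12 2 8 3 13 4 14 0 5 15 9 16 10
Walk LF starting at row 11, prepending L[row]:
  step 1: row=11, L[11]='$', prepend. Next row=LF[11]=0
  step 2: row=0, L[0]='b', prepend. Next row=LF[0]=6
  step 3: row=6, L[6]='b', prepend. Next row=LF[6]=8
  step 4: row=8, L[8]='c', prepend. Next row=LF[8]=13
  step 5: row=13, L[13]='d', prepend. Next row=LF[13]=15
  step 6: row=15, L[15]='d', prepend. Next row=LF[15]=16
  step 7: row=16, L[16]='b', prepend. Next row=LF[16]=10
  step 8: row=10, L[10]='c', prepend. Next row=LF[10]=14
  step 9: row=14, L[14]='b', prepend. Next row=LF[14]=9
  step 10: row=9, L[9]='a', prepend. Next row=LF[9]=4
  step 11: row=4, L[4]='c', prepend. Next row=LF[4]=12
  step 12: row=12, L[12]='a', prepend. Next row=LF[12]=5
  step 13: row=5, L[5]='a', prepend. Next row=LF[5]=2
  step 14: row=2, L[2]='a', prepend. Next row=LF[2]=1
  step 15: row=1, L[1]='b', prepend. Next row=LF[1]=7
  step 16: row=7, L[7]='a', prepend. Next row=LF[7]=3
  step 17: row=3, L[3]='c', prepend. Next row=LF[3]=11
Reversed output: cabaaacabcbddcbb$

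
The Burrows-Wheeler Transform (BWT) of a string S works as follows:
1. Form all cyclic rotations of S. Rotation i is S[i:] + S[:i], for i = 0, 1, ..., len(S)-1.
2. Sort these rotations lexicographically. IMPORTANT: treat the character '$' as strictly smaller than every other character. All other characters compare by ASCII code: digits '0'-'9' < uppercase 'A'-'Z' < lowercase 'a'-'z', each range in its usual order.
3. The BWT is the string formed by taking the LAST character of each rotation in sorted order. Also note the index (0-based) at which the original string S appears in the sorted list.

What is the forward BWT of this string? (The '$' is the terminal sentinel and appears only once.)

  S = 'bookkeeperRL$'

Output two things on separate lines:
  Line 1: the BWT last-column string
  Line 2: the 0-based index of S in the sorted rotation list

All 13 rotations (rotation i = S[i:]+S[:i]):
  rot[0] = bookkeeperRL$
  rot[1] = ookkeeperRL$b
  rot[2] = okkeeperRL$bo
  rot[3] = kkeeperRL$boo
  rot[4] = keeperRL$book
  rot[5] = eeperRL$bookk
  rot[6] = eperRL$bookke
  rot[7] = perRL$bookkee
  rot[8] = erRL$bookkeep
  rot[9] = rRL$bookkeepe
  rot[10] = RL$bookkeeper
  rot[11] = L$bookkeeperR
  rot[12] = $bookkeeperRL
Sorted (with $ < everything):
  sorted[0] = $bookkeeperRL  (last char: 'L')
  sorted[1] = L$bookkeeperR  (last char: 'R')
  sorted[2] = RL$bookkeeper  (last char: 'r')
  sorted[3] = bookkeeperRL$  (last char: '$')
  sorted[4] = eeperRL$bookk  (last char: 'k')
  sorted[5] = eperRL$bookke  (last char: 'e')
  sorted[6] = erRL$bookkeep  (last char: 'p')
  sorted[7] = keeperRL$book  (last char: 'k')
  sorted[8] = kkeeperRL$boo  (last char: 'o')
  sorted[9] = okkeeperRL$bo  (last char: 'o')
  sorted[10] = ookkeeperRL$b  (last char: 'b')
  sorted[11] = perRL$bookkee  (last char: 'e')
  sorted[12] = rRL$bookkeepe  (last char: 'e')
Last column: LRr$kepkoobee
Original string S is at sorted index 3

Answer: LRr$kepkoobee
3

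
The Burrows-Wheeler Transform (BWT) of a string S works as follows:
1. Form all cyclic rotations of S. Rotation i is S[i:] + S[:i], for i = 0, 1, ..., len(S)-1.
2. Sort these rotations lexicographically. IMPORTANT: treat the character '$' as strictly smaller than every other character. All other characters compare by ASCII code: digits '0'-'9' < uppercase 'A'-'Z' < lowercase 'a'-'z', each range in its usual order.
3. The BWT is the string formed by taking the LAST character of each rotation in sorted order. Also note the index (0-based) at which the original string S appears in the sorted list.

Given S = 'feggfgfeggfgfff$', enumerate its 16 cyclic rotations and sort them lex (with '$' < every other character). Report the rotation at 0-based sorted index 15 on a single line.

All 16 rotations (rotation i = S[i:]+S[:i]):
  rot[0] = feggfgfeggfgfff$
  rot[1] = eggfgfeggfgfff$f
  rot[2] = ggfgfeggfgfff$fe
  rot[3] = gfgfeggfgfff$feg
  rot[4] = fgfeggfgfff$fegg
  rot[5] = gfeggfgfff$feggf
  rot[6] = feggfgfff$feggfg
  rot[7] = eggfgfff$feggfgf
  rot[8] = ggfgfff$feggfgfe
  rot[9] = gfgfff$feggfgfeg
  rot[10] = fgfff$feggfgfegg
  rot[11] = gfff$feggfgfeggf
  rot[12] = fff$feggfgfeggfg
  rot[13] = ff$feggfgfeggfgf
  rot[14] = f$feggfgfeggfgff
  rot[15] = $feggfgfeggfgfff
Sorted (with $ < everything):
  sorted[0] = $feggfgfeggfgfff
  sorted[1] = eggfgfeggfgfff$f
  sorted[2] = eggfgfff$feggfgf
  sorted[3] = f$feggfgfeggfgff
  sorted[4] = feggfgfeggfgfff$
  sorted[5] = feggfgfff$feggfg
  sorted[6] = ff$feggfgfeggfgf
  sorted[7] = fff$feggfgfeggfg
  sorted[8] = fgfeggfgfff$fegg
  sorted[9] = fgfff$feggfgfegg
  sorted[10] = gfeggfgfff$feggf
  sorted[11] = gfff$feggfgfeggf
  sorted[12] = gfgfeggfgfff$feg
  sorted[13] = gfgfff$feggfgfeg
  sorted[14] = ggfgfeggfgfff$fe
  sorted[15] = ggfgfff$feggfgfe
sorted[15] = ggfgfff$feggfgfe

Answer: ggfgfff$feggfgfe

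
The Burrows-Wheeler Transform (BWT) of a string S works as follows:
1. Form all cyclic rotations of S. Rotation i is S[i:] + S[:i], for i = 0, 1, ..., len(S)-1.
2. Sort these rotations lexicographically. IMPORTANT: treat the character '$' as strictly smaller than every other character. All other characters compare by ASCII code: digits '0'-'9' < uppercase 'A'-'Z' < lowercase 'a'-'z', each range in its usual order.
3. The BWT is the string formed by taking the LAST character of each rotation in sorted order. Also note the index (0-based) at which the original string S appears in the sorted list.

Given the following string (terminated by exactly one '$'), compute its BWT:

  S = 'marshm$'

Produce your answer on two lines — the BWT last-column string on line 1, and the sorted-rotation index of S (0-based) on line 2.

Answer: mmsh$ar
4

Derivation:
All 7 rotations (rotation i = S[i:]+S[:i]):
  rot[0] = marshm$
  rot[1] = arshm$m
  rot[2] = rshm$ma
  rot[3] = shm$mar
  rot[4] = hm$mars
  rot[5] = m$marsh
  rot[6] = $marshm
Sorted (with $ < everything):
  sorted[0] = $marshm  (last char: 'm')
  sorted[1] = arshm$m  (last char: 'm')
  sorted[2] = hm$mars  (last char: 's')
  sorted[3] = m$marsh  (last char: 'h')
  sorted[4] = marshm$  (last char: '$')
  sorted[5] = rshm$ma  (last char: 'a')
  sorted[6] = shm$mar  (last char: 'r')
Last column: mmsh$ar
Original string S is at sorted index 4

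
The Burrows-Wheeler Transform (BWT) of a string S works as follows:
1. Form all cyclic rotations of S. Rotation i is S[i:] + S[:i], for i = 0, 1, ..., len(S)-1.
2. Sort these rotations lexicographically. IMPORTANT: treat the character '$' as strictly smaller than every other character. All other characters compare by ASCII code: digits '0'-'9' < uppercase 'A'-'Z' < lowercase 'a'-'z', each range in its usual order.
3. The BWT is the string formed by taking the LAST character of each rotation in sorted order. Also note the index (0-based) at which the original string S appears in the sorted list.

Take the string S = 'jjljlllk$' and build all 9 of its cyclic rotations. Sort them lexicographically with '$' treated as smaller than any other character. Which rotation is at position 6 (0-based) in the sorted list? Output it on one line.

All 9 rotations (rotation i = S[i:]+S[:i]):
  rot[0] = jjljlllk$
  rot[1] = jljlllk$j
  rot[2] = ljlllk$jj
  rot[3] = jlllk$jjl
  rot[4] = lllk$jjlj
  rot[5] = llk$jjljl
  rot[6] = lk$jjljll
  rot[7] = k$jjljlll
  rot[8] = $jjljlllk
Sorted (with $ < everything):
  sorted[0] = $jjljlllk
  sorted[1] = jjljlllk$
  sorted[2] = jljlllk$j
  sorted[3] = jlllk$jjl
  sorted[4] = k$jjljlll
  sorted[5] = ljlllk$jj
  sorted[6] = lk$jjljll
  sorted[7] = llk$jjljl
  sorted[8] = lllk$jjlj
sorted[6] = lk$jjljll

Answer: lk$jjljll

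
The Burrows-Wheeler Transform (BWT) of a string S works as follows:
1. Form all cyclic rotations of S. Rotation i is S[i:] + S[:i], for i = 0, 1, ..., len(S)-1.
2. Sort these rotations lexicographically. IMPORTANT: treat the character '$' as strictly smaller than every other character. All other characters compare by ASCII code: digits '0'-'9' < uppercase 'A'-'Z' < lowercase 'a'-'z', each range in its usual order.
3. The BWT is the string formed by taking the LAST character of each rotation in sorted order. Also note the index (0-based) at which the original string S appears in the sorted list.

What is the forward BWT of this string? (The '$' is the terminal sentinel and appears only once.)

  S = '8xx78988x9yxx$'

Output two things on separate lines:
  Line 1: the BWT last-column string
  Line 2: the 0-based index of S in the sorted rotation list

All 14 rotations (rotation i = S[i:]+S[:i]):
  rot[0] = 8xx78988x9yxx$
  rot[1] = xx78988x9yxx$8
  rot[2] = x78988x9yxx$8x
  rot[3] = 78988x9yxx$8xx
  rot[4] = 8988x9yxx$8xx7
  rot[5] = 988x9yxx$8xx78
  rot[6] = 88x9yxx$8xx789
  rot[7] = 8x9yxx$8xx7898
  rot[8] = x9yxx$8xx78988
  rot[9] = 9yxx$8xx78988x
  rot[10] = yxx$8xx78988x9
  rot[11] = xx$8xx78988x9y
  rot[12] = x$8xx78988x9yx
  rot[13] = $8xx78988x9yxx
Sorted (with $ < everything):
  sorted[0] = $8xx78988x9yxx  (last char: 'x')
  sorted[1] = 78988x9yxx$8xx  (last char: 'x')
  sorted[2] = 88x9yxx$8xx789  (last char: '9')
  sorted[3] = 8988x9yxx$8xx7  (last char: '7')
  sorted[4] = 8x9yxx$8xx7898  (last char: '8')
  sorted[5] = 8xx78988x9yxx$  (last char: '$')
  sorted[6] = 988x9yxx$8xx78  (last char: '8')
  sorted[7] = 9yxx$8xx78988x  (last char: 'x')
  sorted[8] = x$8xx78988x9yx  (last char: 'x')
  sorted[9] = x78988x9yxx$8x  (last char: 'x')
  sorted[10] = x9yxx$8xx78988  (last char: '8')
  sorted[11] = xx$8xx78988x9y  (last char: 'y')
  sorted[12] = xx78988x9yxx$8  (last char: '8')
  sorted[13] = yxx$8xx78988x9  (last char: '9')
Last column: xx978$8xxx8y89
Original string S is at sorted index 5

Answer: xx978$8xxx8y89
5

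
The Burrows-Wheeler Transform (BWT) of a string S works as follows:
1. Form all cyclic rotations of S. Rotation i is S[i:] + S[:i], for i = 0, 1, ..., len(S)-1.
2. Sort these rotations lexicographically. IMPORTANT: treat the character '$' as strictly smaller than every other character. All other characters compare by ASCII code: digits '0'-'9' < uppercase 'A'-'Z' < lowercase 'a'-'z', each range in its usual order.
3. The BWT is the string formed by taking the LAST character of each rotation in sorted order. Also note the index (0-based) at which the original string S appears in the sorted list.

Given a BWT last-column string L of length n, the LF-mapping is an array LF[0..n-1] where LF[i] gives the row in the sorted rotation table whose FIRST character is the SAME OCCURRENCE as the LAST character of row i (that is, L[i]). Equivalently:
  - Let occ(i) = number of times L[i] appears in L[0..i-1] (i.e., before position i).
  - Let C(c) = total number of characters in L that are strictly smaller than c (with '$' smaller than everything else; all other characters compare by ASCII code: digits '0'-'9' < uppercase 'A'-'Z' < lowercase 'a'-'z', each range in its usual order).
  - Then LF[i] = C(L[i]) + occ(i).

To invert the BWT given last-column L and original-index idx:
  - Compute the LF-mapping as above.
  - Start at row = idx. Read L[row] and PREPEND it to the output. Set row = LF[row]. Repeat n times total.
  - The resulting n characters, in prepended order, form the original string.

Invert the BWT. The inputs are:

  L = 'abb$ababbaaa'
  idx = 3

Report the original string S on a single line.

Answer: aabbaababba$

Derivation:
LF mapping: 1 7 8 0 2 9 3 10 11 4 5 6
Walk LF starting at row 3, prepending L[row]:
  step 1: row=3, L[3]='$', prepend. Next row=LF[3]=0
  step 2: row=0, L[0]='a', prepend. Next row=LF[0]=1
  step 3: row=1, L[1]='b', prepend. Next row=LF[1]=7
  step 4: row=7, L[7]='b', prepend. Next row=LF[7]=10
  step 5: row=10, L[10]='a', prepend. Next row=LF[10]=5
  step 6: row=5, L[5]='b', prepend. Next row=LF[5]=9
  step 7: row=9, L[9]='a', prepend. Next row=LF[9]=4
  step 8: row=4, L[4]='a', prepend. Next row=LF[4]=2
  step 9: row=2, L[2]='b', prepend. Next row=LF[2]=8
  step 10: row=8, L[8]='b', prepend. Next row=LF[8]=11
  step 11: row=11, L[11]='a', prepend. Next row=LF[11]=6
  step 12: row=6, L[6]='a', prepend. Next row=LF[6]=3
Reversed output: aabbaababba$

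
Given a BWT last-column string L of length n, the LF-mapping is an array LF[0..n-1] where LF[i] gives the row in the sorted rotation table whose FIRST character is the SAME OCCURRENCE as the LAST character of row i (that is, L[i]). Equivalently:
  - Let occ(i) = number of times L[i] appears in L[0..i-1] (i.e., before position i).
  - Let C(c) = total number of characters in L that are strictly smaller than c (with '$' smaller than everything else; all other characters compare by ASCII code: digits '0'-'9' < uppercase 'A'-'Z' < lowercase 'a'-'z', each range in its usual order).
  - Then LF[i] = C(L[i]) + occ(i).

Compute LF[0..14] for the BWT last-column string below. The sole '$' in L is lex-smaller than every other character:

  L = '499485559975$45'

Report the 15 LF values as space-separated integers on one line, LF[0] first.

Char counts: '$':1, '4':3, '5':5, '7':1, '8':1, '9':4
C (first-col start): C('$')=0, C('4')=1, C('5')=4, C('7')=9, C('8')=10, C('9')=11
L[0]='4': occ=0, LF[0]=C('4')+0=1+0=1
L[1]='9': occ=0, LF[1]=C('9')+0=11+0=11
L[2]='9': occ=1, LF[2]=C('9')+1=11+1=12
L[3]='4': occ=1, LF[3]=C('4')+1=1+1=2
L[4]='8': occ=0, LF[4]=C('8')+0=10+0=10
L[5]='5': occ=0, LF[5]=C('5')+0=4+0=4
L[6]='5': occ=1, LF[6]=C('5')+1=4+1=5
L[7]='5': occ=2, LF[7]=C('5')+2=4+2=6
L[8]='9': occ=2, LF[8]=C('9')+2=11+2=13
L[9]='9': occ=3, LF[9]=C('9')+3=11+3=14
L[10]='7': occ=0, LF[10]=C('7')+0=9+0=9
L[11]='5': occ=3, LF[11]=C('5')+3=4+3=7
L[12]='$': occ=0, LF[12]=C('$')+0=0+0=0
L[13]='4': occ=2, LF[13]=C('4')+2=1+2=3
L[14]='5': occ=4, LF[14]=C('5')+4=4+4=8

Answer: 1 11 12 2 10 4 5 6 13 14 9 7 0 3 8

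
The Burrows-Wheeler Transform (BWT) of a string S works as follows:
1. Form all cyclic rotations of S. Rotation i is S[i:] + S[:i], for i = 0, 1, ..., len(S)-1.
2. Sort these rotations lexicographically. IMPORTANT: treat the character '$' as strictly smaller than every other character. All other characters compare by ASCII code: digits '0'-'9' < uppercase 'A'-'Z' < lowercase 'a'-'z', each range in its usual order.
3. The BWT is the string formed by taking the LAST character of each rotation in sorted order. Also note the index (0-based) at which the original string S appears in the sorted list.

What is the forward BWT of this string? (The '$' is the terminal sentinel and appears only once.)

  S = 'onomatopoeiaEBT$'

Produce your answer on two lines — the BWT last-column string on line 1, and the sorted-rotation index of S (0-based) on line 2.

Answer: TEaBimoeoopn$toa
12

Derivation:
All 16 rotations (rotation i = S[i:]+S[:i]):
  rot[0] = onomatopoeiaEBT$
  rot[1] = nomatopoeiaEBT$o
  rot[2] = omatopoeiaEBT$on
  rot[3] = matopoeiaEBT$ono
  rot[4] = atopoeiaEBT$onom
  rot[5] = topoeiaEBT$onoma
  rot[6] = opoeiaEBT$onomat
  rot[7] = poeiaEBT$onomato
  rot[8] = oeiaEBT$onomatop
  rot[9] = eiaEBT$onomatopo
  rot[10] = iaEBT$onomatopoe
  rot[11] = aEBT$onomatopoei
  rot[12] = EBT$onomatopoeia
  rot[13] = BT$onomatopoeiaE
  rot[14] = T$onomatopoeiaEB
  rot[15] = $onomatopoeiaEBT
Sorted (with $ < everything):
  sorted[0] = $onomatopoeiaEBT  (last char: 'T')
  sorted[1] = BT$onomatopoeiaE  (last char: 'E')
  sorted[2] = EBT$onomatopoeia  (last char: 'a')
  sorted[3] = T$onomatopoeiaEB  (last char: 'B')
  sorted[4] = aEBT$onomatopoei  (last char: 'i')
  sorted[5] = atopoeiaEBT$onom  (last char: 'm')
  sorted[6] = eiaEBT$onomatopo  (last char: 'o')
  sorted[7] = iaEBT$onomatopoe  (last char: 'e')
  sorted[8] = matopoeiaEBT$ono  (last char: 'o')
  sorted[9] = nomatopoeiaEBT$o  (last char: 'o')
  sorted[10] = oeiaEBT$onomatop  (last char: 'p')
  sorted[11] = omatopoeiaEBT$on  (last char: 'n')
  sorted[12] = onomatopoeiaEBT$  (last char: '$')
  sorted[13] = opoeiaEBT$onomat  (last char: 't')
  sorted[14] = poeiaEBT$onomato  (last char: 'o')
  sorted[15] = topoeiaEBT$onoma  (last char: 'a')
Last column: TEaBimoeoopn$toa
Original string S is at sorted index 12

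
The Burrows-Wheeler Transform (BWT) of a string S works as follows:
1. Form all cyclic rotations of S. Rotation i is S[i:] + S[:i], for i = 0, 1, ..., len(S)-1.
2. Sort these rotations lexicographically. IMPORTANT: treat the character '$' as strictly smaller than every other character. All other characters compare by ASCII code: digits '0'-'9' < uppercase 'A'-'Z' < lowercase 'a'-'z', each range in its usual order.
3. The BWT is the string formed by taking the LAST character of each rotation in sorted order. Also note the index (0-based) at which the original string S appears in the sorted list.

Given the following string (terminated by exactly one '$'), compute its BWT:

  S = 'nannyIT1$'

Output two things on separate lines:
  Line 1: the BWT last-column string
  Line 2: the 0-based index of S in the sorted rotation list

Answer: 1TyIn$ann
5

Derivation:
All 9 rotations (rotation i = S[i:]+S[:i]):
  rot[0] = nannyIT1$
  rot[1] = annyIT1$n
  rot[2] = nnyIT1$na
  rot[3] = nyIT1$nan
  rot[4] = yIT1$nann
  rot[5] = IT1$nanny
  rot[6] = T1$nannyI
  rot[7] = 1$nannyIT
  rot[8] = $nannyIT1
Sorted (with $ < everything):
  sorted[0] = $nannyIT1  (last char: '1')
  sorted[1] = 1$nannyIT  (last char: 'T')
  sorted[2] = IT1$nanny  (last char: 'y')
  sorted[3] = T1$nannyI  (last char: 'I')
  sorted[4] = annyIT1$n  (last char: 'n')
  sorted[5] = nannyIT1$  (last char: '$')
  sorted[6] = nnyIT1$na  (last char: 'a')
  sorted[7] = nyIT1$nan  (last char: 'n')
  sorted[8] = yIT1$nann  (last char: 'n')
Last column: 1TyIn$ann
Original string S is at sorted index 5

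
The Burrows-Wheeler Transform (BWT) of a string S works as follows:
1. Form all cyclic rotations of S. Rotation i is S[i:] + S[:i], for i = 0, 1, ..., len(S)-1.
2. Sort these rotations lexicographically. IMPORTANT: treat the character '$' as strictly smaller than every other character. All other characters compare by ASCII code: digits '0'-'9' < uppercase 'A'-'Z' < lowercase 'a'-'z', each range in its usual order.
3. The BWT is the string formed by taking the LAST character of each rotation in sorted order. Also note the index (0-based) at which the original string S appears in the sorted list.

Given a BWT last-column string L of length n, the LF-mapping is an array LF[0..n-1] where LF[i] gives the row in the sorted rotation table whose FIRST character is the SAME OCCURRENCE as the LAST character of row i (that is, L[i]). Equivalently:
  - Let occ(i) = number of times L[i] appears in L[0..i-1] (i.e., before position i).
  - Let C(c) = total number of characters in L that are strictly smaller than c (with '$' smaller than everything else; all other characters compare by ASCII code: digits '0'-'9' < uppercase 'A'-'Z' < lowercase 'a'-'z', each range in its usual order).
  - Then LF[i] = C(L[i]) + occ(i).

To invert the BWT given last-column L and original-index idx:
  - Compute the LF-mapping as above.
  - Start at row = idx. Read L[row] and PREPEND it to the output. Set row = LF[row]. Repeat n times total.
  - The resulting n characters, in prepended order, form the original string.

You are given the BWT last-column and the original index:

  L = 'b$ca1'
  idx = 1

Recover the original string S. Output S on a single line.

Answer: 1cab$

Derivation:
LF mapping: 3 0 4 2 1
Walk LF starting at row 1, prepending L[row]:
  step 1: row=1, L[1]='$', prepend. Next row=LF[1]=0
  step 2: row=0, L[0]='b', prepend. Next row=LF[0]=3
  step 3: row=3, L[3]='a', prepend. Next row=LF[3]=2
  step 4: row=2, L[2]='c', prepend. Next row=LF[2]=4
  step 5: row=4, L[4]='1', prepend. Next row=LF[4]=1
Reversed output: 1cab$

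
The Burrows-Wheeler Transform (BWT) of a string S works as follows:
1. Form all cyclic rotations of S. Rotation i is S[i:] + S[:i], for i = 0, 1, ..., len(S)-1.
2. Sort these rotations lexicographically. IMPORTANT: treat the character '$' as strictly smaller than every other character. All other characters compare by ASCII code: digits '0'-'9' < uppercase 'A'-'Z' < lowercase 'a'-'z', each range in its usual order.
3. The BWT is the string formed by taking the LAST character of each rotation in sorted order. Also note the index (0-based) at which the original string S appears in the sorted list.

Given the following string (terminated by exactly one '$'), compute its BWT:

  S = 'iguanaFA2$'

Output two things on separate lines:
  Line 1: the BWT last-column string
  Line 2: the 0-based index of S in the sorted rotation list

Answer: 2AFanui$ag
7

Derivation:
All 10 rotations (rotation i = S[i:]+S[:i]):
  rot[0] = iguanaFA2$
  rot[1] = guanaFA2$i
  rot[2] = uanaFA2$ig
  rot[3] = anaFA2$igu
  rot[4] = naFA2$igua
  rot[5] = aFA2$iguan
  rot[6] = FA2$iguana
  rot[7] = A2$iguanaF
  rot[8] = 2$iguanaFA
  rot[9] = $iguanaFA2
Sorted (with $ < everything):
  sorted[0] = $iguanaFA2  (last char: '2')
  sorted[1] = 2$iguanaFA  (last char: 'A')
  sorted[2] = A2$iguanaF  (last char: 'F')
  sorted[3] = FA2$iguana  (last char: 'a')
  sorted[4] = aFA2$iguan  (last char: 'n')
  sorted[5] = anaFA2$igu  (last char: 'u')
  sorted[6] = guanaFA2$i  (last char: 'i')
  sorted[7] = iguanaFA2$  (last char: '$')
  sorted[8] = naFA2$igua  (last char: 'a')
  sorted[9] = uanaFA2$ig  (last char: 'g')
Last column: 2AFanui$ag
Original string S is at sorted index 7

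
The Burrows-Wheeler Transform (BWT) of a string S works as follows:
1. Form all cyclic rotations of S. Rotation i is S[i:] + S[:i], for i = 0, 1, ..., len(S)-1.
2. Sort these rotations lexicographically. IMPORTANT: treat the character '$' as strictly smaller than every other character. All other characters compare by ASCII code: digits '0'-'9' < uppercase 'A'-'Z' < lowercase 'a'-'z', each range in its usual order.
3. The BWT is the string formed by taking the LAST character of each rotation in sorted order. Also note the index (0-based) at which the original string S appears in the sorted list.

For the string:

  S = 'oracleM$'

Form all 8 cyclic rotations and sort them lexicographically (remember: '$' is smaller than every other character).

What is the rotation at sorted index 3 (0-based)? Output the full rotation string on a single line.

Answer: cleM$ora

Derivation:
All 8 rotations (rotation i = S[i:]+S[:i]):
  rot[0] = oracleM$
  rot[1] = racleM$o
  rot[2] = acleM$or
  rot[3] = cleM$ora
  rot[4] = leM$orac
  rot[5] = eM$oracl
  rot[6] = M$oracle
  rot[7] = $oracleM
Sorted (with $ < everything):
  sorted[0] = $oracleM
  sorted[1] = M$oracle
  sorted[2] = acleM$or
  sorted[3] = cleM$ora
  sorted[4] = eM$oracl
  sorted[5] = leM$orac
  sorted[6] = oracleM$
  sorted[7] = racleM$o
sorted[3] = cleM$ora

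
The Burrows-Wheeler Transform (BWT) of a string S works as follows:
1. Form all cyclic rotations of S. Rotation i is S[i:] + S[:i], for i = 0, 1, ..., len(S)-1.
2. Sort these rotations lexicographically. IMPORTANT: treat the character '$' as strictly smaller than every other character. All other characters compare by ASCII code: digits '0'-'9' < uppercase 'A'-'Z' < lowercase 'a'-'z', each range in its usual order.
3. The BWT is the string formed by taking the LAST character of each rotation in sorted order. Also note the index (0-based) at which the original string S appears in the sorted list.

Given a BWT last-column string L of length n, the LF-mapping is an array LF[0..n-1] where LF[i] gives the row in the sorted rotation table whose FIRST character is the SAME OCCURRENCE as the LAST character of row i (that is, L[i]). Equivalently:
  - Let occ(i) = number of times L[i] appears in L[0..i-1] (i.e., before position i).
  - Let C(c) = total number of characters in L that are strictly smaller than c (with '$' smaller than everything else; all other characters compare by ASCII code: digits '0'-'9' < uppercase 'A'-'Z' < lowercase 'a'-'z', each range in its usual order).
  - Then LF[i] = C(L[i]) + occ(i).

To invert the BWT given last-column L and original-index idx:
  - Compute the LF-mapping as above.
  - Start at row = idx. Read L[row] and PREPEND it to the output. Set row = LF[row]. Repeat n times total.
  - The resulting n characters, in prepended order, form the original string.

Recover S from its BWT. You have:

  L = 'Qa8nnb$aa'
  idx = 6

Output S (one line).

LF mapping: 2 3 1 7 8 6 0 4 5
Walk LF starting at row 6, prepending L[row]:
  step 1: row=6, L[6]='$', prepend. Next row=LF[6]=0
  step 2: row=0, L[0]='Q', prepend. Next row=LF[0]=2
  step 3: row=2, L[2]='8', prepend. Next row=LF[2]=1
  step 4: row=1, L[1]='a', prepend. Next row=LF[1]=3
  step 5: row=3, L[3]='n', prepend. Next row=LF[3]=7
  step 6: row=7, L[7]='a', prepend. Next row=LF[7]=4
  step 7: row=4, L[4]='n', prepend. Next row=LF[4]=8
  step 8: row=8, L[8]='a', prepend. Next row=LF[8]=5
  step 9: row=5, L[5]='b', prepend. Next row=LF[5]=6
Reversed output: banana8Q$

Answer: banana8Q$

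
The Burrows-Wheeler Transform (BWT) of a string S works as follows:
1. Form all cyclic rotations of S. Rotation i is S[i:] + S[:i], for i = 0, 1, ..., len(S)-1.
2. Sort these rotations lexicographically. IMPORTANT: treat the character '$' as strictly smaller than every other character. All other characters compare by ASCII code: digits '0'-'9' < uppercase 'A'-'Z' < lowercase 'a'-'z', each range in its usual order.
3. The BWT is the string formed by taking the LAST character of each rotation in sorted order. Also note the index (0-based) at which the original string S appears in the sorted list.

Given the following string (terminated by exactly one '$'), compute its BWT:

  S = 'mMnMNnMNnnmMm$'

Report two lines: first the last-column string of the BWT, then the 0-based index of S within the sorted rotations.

Answer: mnnmmMMMn$MNnN
9

Derivation:
All 14 rotations (rotation i = S[i:]+S[:i]):
  rot[0] = mMnMNnMNnnmMm$
  rot[1] = MnMNnMNnnmMm$m
  rot[2] = nMNnMNnnmMm$mM
  rot[3] = MNnMNnnmMm$mMn
  rot[4] = NnMNnnmMm$mMnM
  rot[5] = nMNnnmMm$mMnMN
  rot[6] = MNnnmMm$mMnMNn
  rot[7] = NnnmMm$mMnMNnM
  rot[8] = nnmMm$mMnMNnMN
  rot[9] = nmMm$mMnMNnMNn
  rot[10] = mMm$mMnMNnMNnn
  rot[11] = Mm$mMnMNnMNnnm
  rot[12] = m$mMnMNnMNnnmM
  rot[13] = $mMnMNnMNnnmMm
Sorted (with $ < everything):
  sorted[0] = $mMnMNnMNnnmMm  (last char: 'm')
  sorted[1] = MNnMNnnmMm$mMn  (last char: 'n')
  sorted[2] = MNnnmMm$mMnMNn  (last char: 'n')
  sorted[3] = Mm$mMnMNnMNnnm  (last char: 'm')
  sorted[4] = MnMNnMNnnmMm$m  (last char: 'm')
  sorted[5] = NnMNnnmMm$mMnM  (last char: 'M')
  sorted[6] = NnnmMm$mMnMNnM  (last char: 'M')
  sorted[7] = m$mMnMNnMNnnmM  (last char: 'M')
  sorted[8] = mMm$mMnMNnMNnn  (last char: 'n')
  sorted[9] = mMnMNnMNnnmMm$  (last char: '$')
  sorted[10] = nMNnMNnnmMm$mM  (last char: 'M')
  sorted[11] = nMNnnmMm$mMnMN  (last char: 'N')
  sorted[12] = nmMm$mMnMNnMNn  (last char: 'n')
  sorted[13] = nnmMm$mMnMNnMN  (last char: 'N')
Last column: mnnmmMMMn$MNnN
Original string S is at sorted index 9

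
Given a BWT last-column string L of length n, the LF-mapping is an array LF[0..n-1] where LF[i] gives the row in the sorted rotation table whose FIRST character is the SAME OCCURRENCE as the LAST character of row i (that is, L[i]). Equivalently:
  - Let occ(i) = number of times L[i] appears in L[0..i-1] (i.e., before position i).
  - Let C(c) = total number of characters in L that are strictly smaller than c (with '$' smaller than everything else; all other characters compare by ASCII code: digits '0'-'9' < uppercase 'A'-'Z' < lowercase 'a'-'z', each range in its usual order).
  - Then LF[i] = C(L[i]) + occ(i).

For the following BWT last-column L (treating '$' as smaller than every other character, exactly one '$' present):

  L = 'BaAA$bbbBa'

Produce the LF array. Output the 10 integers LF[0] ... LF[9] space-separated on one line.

Char counts: '$':1, 'A':2, 'B':2, 'a':2, 'b':3
C (first-col start): C('$')=0, C('A')=1, C('B')=3, C('a')=5, C('b')=7
L[0]='B': occ=0, LF[0]=C('B')+0=3+0=3
L[1]='a': occ=0, LF[1]=C('a')+0=5+0=5
L[2]='A': occ=0, LF[2]=C('A')+0=1+0=1
L[3]='A': occ=1, LF[3]=C('A')+1=1+1=2
L[4]='$': occ=0, LF[4]=C('$')+0=0+0=0
L[5]='b': occ=0, LF[5]=C('b')+0=7+0=7
L[6]='b': occ=1, LF[6]=C('b')+1=7+1=8
L[7]='b': occ=2, LF[7]=C('b')+2=7+2=9
L[8]='B': occ=1, LF[8]=C('B')+1=3+1=4
L[9]='a': occ=1, LF[9]=C('a')+1=5+1=6

Answer: 3 5 1 2 0 7 8 9 4 6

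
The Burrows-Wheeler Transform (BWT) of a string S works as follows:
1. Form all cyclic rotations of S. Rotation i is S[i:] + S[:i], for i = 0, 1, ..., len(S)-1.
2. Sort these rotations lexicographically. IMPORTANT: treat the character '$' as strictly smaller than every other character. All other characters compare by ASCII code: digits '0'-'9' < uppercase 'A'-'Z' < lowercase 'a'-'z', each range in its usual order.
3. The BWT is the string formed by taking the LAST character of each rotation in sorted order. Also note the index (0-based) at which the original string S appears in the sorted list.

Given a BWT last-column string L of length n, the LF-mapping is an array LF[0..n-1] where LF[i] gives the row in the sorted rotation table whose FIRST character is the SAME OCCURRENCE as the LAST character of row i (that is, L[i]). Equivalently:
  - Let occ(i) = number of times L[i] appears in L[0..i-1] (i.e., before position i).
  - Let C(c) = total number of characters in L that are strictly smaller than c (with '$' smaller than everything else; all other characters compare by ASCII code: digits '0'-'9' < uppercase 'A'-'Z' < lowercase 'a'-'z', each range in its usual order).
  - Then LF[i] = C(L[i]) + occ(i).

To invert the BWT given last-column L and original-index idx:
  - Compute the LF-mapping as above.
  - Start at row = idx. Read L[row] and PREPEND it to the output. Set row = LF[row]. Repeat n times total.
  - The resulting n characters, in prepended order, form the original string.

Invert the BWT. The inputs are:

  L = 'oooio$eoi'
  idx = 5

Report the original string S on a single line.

Answer: oeoiiooo$

Derivation:
LF mapping: 4 5 6 2 7 0 1 8 3
Walk LF starting at row 5, prepending L[row]:
  step 1: row=5, L[5]='$', prepend. Next row=LF[5]=0
  step 2: row=0, L[0]='o', prepend. Next row=LF[0]=4
  step 3: row=4, L[4]='o', prepend. Next row=LF[4]=7
  step 4: row=7, L[7]='o', prepend. Next row=LF[7]=8
  step 5: row=8, L[8]='i', prepend. Next row=LF[8]=3
  step 6: row=3, L[3]='i', prepend. Next row=LF[3]=2
  step 7: row=2, L[2]='o', prepend. Next row=LF[2]=6
  step 8: row=6, L[6]='e', prepend. Next row=LF[6]=1
  step 9: row=1, L[1]='o', prepend. Next row=LF[1]=5
Reversed output: oeoiiooo$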